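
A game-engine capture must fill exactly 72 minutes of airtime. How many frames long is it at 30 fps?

129600 frames

72 min = 4320 s.
Frames = 4320 × 30 = 129600.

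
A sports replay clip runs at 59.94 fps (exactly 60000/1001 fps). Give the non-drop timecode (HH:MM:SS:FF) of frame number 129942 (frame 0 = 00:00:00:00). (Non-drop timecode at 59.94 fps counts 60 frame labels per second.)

129942 ÷ 60 = 2165 full seconds, remainder 42 frames.
2165 s = 0 h 36 min 5 s.
Timecode: 00:36:05:42.

00:36:05:42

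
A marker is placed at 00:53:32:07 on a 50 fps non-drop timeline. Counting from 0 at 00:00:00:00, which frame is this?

Total seconds to the label: (0 × 3600 + 53 × 60 + 32) = 3212.
Frame index = 3212 × 50 + 7 = 160607.

frame 160607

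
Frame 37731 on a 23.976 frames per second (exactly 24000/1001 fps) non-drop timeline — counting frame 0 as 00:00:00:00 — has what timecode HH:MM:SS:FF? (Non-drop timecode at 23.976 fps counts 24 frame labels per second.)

00:26:12:03

37731 ÷ 24 = 1572 full seconds, remainder 3 frames.
1572 s = 0 h 26 min 12 s.
Timecode: 00:26:12:03.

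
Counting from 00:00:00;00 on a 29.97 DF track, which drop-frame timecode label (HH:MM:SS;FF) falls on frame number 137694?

01:16:34;12

Ten DF minutes hold 17982 frames, so frame 137694 lies in block 7 (frames 125874–143855) with 11820 frames into that block.
The block's first minute is 1800 frames and the rest 1798 each; 11820 frames reaches minute 6, so 7 × 18 + 6 × 2 = 138 labels have been skipped so far.
Adding those back, label number 137694 + 138 = 137832 at 30 labels/s is 4594 s + 12 f = 1 h 16 min 34 s frame 12, i.e. 01:16:34;12.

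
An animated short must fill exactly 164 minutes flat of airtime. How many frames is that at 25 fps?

164 min = 9840 s.
Frames = 9840 × 25 = 246000.

246000 frames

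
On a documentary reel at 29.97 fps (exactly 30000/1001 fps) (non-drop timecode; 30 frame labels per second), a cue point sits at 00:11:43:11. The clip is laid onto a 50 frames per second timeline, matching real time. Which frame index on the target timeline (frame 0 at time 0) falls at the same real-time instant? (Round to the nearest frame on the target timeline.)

frame 35204

Source frame index: (0×3600 + 11×60 + 43) × 30 + 11 = 21101.
Real time: 21101 / (30000/1001) = 21122101/30000 s.
Target frame: (21122101/30000) × (50) = 21122101/600 ≈ 35203.502 → 35204.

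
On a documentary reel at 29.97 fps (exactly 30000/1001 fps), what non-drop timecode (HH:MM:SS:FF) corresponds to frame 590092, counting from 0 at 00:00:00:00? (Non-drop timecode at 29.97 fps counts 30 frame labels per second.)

590092 ÷ 30 = 19669 full seconds, remainder 22 frames.
19669 s = 5 h 27 min 49 s.
Timecode: 05:27:49:22.

05:27:49:22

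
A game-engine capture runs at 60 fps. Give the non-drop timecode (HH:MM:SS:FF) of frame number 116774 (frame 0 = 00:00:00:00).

00:32:26:14

116774 ÷ 60 = 1946 full seconds, remainder 14 frames.
1946 s = 0 h 32 min 26 s.
Timecode: 00:32:26:14.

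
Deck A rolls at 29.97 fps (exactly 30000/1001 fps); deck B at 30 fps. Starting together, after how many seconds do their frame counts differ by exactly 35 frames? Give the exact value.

7007/6 seconds

The gap grows by |30 − 30000/1001| = 30/1001 frames per second.
Time for a 35-frame gap: 35 ÷ (30/1001) = 7007/6 s.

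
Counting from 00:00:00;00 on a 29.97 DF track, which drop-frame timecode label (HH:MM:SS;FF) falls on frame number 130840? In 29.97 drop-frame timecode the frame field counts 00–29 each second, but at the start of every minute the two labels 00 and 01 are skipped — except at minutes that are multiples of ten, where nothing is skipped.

Each 10-minute DF block holds 10 × 60 × 30 − 9 × 2 = 17982 frames. 130840 ÷ 17982 → 7 full blocks, remainder 4966.
Within the partial block the first minute is 1800 frames and each further minute 1798, so 2 further minute boundaries passed. Total skipped labels = 18 × 7 + 2 × 2 = 130.
Non-drop label index = 130840 + 130 = 130970; at 30 labels/s that is 01:12:45:20, i.e. DF 01:12:45;20.

01:12:45;20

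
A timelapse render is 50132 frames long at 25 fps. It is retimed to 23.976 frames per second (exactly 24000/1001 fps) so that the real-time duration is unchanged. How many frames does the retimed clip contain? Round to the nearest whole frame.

Frames at target rate = 50132 × (24000/1001) / (25) = 48126720/1001 ≈ 48078.641.
Nearest whole frame: 48079.

48079 frames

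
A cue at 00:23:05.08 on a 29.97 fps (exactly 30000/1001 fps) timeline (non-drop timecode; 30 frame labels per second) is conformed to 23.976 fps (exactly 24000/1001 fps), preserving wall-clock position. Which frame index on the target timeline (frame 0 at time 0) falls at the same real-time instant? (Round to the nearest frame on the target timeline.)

Source frame index: (0×3600 + 23×60 + 5) × 30 + 8 = 41558.
Real time: 41558 / (30000/1001) = 20799779/15000 s.
Target frame: (20799779/15000) × (24000/1001) = 166232/5 ≈ 33246.400 → 33246.

frame 33246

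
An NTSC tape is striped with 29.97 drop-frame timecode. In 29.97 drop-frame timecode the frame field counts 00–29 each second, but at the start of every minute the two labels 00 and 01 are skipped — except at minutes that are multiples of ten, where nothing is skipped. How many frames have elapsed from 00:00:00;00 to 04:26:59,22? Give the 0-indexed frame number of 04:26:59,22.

480112

Complete 10-minute blocks: 26, each 17982 frames → 467532.
Remaining 6 whole minutes in the current block: 1800 + 5 × 1798 = 10790 frames.
Within the current minute: 59 × 30 + 22 − 2 = 1790 (labels ;00/;01 skipped at this minute). Total = 467532 + 10790 + 1790 = 480112.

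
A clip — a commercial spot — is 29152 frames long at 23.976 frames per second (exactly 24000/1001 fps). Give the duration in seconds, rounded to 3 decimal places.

1215.881 seconds

Running time = 29152 × 1001/24000 = 911911/750 s ≈ 1215.881 s.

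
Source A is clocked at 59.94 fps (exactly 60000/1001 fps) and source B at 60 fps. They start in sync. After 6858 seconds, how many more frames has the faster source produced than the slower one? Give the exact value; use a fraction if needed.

A emits 60000/1001 × 6858 = 411480000/1001 frames; B emits 60 × 6858 = 411480.
Difference = 411480/1001 frames (≈ 411.0689); B is ahead of A.

411480/1001 frames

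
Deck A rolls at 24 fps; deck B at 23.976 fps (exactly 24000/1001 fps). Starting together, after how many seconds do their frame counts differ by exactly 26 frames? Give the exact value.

The gap grows by |24000/1001 − 24| = 24/1001 frames per second.
Time for a 26-frame gap: 26 ÷ (24/1001) = 13013/12 s.

13013/12 seconds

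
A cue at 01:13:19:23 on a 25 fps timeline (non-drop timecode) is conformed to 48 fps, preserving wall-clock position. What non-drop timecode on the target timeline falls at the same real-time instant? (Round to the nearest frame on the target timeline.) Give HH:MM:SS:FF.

Source frame index: (1×3600 + 13×60 + 19) × 25 + 23 = 109998.
Real time: 109998 / (25) = 109998/25 s.
Target frame: (109998/25) × (48) = 5279904/25 ≈ 211196.160 → 211196.
At 48 labels/s: frame 211196 → 01:13:19:44.

01:13:19:44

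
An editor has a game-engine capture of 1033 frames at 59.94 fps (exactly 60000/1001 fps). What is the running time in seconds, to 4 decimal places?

17.2339 seconds

Running time = 1033 × 1001/60000 = 1034033/60000 s ≈ 17.2339 s.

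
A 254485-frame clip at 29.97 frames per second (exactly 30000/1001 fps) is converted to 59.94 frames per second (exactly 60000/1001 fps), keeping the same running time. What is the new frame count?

508970 frames

Frames at target rate = 254485 × (60000/1001) / (30000/1001) = 508970.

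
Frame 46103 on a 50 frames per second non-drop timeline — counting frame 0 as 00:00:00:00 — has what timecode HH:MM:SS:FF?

00:15:22:03

46103 ÷ 50 = 922 full seconds, remainder 3 frames.
922 s = 0 h 15 min 22 s.
Timecode: 00:15:22:03.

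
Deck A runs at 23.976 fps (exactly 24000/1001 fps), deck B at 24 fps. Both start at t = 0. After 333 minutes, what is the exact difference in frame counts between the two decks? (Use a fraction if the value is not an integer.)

333 min = 19980 s.
A emits 24000/1001 × 19980 = 479520000/1001 frames; B emits 24 × 19980 = 479520.
Difference = 479520/1001 frames (≈ 479.0410); B is ahead of A.

479520/1001 frames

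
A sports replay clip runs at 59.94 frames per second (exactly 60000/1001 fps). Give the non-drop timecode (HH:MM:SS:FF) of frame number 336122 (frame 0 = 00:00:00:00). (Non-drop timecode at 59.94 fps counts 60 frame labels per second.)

01:33:22:02

336122 ÷ 60 = 5602 full seconds, remainder 2 frames.
5602 s = 1 h 33 min 22 s.
Timecode: 01:33:22:02.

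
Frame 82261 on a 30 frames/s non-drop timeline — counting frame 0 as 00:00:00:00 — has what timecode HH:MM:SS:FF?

82261 ÷ 30 = 2742 full seconds, remainder 1 frame.
2742 s = 0 h 45 min 42 s.
Timecode: 00:45:42:01.

00:45:42:01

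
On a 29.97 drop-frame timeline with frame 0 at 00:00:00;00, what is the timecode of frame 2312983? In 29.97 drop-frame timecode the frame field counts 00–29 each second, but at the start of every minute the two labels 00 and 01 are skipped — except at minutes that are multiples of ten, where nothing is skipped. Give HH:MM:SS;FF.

Each 10-minute DF block holds 10 × 60 × 30 − 9 × 2 = 17982 frames. 2312983 ÷ 17982 → 128 full blocks, remainder 11287.
Within the partial block the first minute is 1800 frames and each further minute 1798, so 6 further minute boundaries passed. Total skipped labels = 18 × 128 + 2 × 6 = 2316.
Non-drop label index = 2312983 + 2316 = 2315299; at 30 labels/s that is 21:26:16:19, i.e. DF 21:26:16;19.

21:26:16;19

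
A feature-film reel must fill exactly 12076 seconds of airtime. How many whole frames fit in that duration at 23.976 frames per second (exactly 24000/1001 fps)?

289534 frames

Frames = 12076 × 24000/1001 = 289824000/1001 ≈ 289534.4655.
Complete frames: 289534.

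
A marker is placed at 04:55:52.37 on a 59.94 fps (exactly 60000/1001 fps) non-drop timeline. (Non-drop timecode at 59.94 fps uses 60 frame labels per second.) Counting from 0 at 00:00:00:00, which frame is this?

frame 1065157

Total seconds to the label: (4 × 3600 + 55 × 60 + 52) = 17752.
Frame index = 17752 × 60 + 37 = 1065157.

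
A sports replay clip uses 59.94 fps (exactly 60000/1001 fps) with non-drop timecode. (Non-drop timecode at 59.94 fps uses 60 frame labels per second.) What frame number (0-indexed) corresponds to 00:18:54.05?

Total seconds to the label: (0 × 3600 + 18 × 60 + 54) = 1134.
Frame index = 1134 × 60 + 5 = 68045.

frame 68045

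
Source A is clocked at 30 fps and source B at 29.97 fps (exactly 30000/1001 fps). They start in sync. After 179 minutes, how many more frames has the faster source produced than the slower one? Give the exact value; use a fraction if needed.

322200/1001 frames

179 min = 10740 s.
A emits 30 × 10740 = 322200 frames; B emits 30000/1001 × 10740 = 322200000/1001.
Difference = 322200/1001 frames (≈ 321.8781); B is behind A.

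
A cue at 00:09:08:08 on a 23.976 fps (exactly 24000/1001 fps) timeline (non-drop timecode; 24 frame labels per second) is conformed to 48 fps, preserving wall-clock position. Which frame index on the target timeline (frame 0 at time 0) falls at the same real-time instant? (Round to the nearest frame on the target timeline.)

frame 26346

Source frame index: (0×3600 + 9×60 + 8) × 24 + 8 = 13160.
Real time: 13160 / (24000/1001) = 329329/600 s.
Target frame: (329329/600) × (48) = 658658/25 ≈ 26346.320 → 26346.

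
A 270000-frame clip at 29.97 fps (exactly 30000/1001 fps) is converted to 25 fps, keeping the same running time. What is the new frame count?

Target frames = source frames × (target rate / source rate) = 270000 × (25)/(30000/1001) = 270000 × 1001/1200 = 225225.

225225 frames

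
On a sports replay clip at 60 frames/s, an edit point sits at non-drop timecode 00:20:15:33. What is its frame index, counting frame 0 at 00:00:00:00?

Total seconds to the label: (0 × 3600 + 20 × 60 + 15) = 1215.
Frame index = 1215 × 60 + 33 = 72933.

72933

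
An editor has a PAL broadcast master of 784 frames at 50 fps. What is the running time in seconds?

Running time = 784 / (50) = 15.68 s.

15.68 seconds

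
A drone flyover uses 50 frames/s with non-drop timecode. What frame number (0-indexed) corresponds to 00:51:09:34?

Total seconds to the label: (0 × 3600 + 51 × 60 + 9) = 3069.
Frame index = 3069 × 50 + 34 = 153484.

153484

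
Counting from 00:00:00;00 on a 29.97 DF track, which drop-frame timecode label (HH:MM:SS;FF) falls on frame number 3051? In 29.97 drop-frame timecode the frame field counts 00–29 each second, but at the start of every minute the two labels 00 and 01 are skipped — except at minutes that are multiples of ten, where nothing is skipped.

00:01:41;23

Ten DF minutes hold 17982 frames, so frame 3051 lies in block 0 (frames 0–17981) with 3051 frames into that block.
The block's first minute is 1800 frames and the rest 1798 each; 3051 frames reaches minute 1, so 0 × 18 + 1 × 2 = 2 labels have been skipped so far.
Adding those back, label number 3051 + 2 = 3053 at 30 labels/s is 101 s + 23 f = 0 h 1 min 41 s frame 23, i.e. 00:01:41;23.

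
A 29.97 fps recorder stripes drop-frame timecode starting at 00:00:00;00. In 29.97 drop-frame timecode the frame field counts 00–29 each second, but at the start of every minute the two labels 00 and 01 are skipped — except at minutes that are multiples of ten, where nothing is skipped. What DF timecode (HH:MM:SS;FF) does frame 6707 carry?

00:03:43;23

Ten DF minutes hold 17982 frames, so frame 6707 lies in block 0 (frames 0–17981) with 6707 frames into that block.
The block's first minute is 1800 frames and the rest 1798 each; 6707 frames reaches minute 3, so 0 × 18 + 3 × 2 = 6 labels have been skipped so far.
Adding those back, label number 6707 + 6 = 6713 at 30 labels/s is 223 s + 23 f = 0 h 3 min 43 s frame 23, i.e. 00:03:43;23.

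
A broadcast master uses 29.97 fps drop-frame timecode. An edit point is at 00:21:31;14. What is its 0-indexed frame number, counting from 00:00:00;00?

38706

Complete 10-minute blocks: 2, each 17982 frames → 35964.
Remaining 1 whole minute in the current block: 1800 + 0 × 1798 = 1800 frames.
Within the current minute: 31 × 30 + 14 − 2 = 942 (labels ;00/;01 skipped at this minute). Total = 35964 + 1800 + 942 = 38706.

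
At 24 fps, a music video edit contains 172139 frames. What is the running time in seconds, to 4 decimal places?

Running time = 172139 × 1/24 = 172139/24 s ≈ 7172.4583 s.

7172.4583 seconds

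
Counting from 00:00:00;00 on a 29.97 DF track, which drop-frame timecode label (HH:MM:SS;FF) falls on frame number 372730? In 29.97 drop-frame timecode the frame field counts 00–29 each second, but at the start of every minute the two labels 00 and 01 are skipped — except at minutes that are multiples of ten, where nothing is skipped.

Each 10-minute DF block holds 10 × 60 × 30 − 9 × 2 = 17982 frames. 372730 ÷ 17982 → 20 full blocks, remainder 13090.
Within the partial block the first minute is 1800 frames and each further minute 1798, so 7 further minute boundaries passed. Total skipped labels = 18 × 20 + 2 × 7 = 374.
Non-drop label index = 372730 + 374 = 373104; at 30 labels/s that is 03:27:16:24, i.e. DF 03:27:16;24.

03:27:16;24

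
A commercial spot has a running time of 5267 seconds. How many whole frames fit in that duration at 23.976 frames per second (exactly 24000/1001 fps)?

Frames = 5267 × 24000/1001 = 126408000/1001 ≈ 126281.7183.
Complete frames: 126281.

126281 frames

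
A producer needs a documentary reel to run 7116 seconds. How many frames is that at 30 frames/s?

213480 frames

Frames = 7116 × 30 = 213480.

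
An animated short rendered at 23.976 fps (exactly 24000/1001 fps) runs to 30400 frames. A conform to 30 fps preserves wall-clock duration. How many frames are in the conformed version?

Target frames = source frames × (target rate / source rate) = 30400 × (30)/(24000/1001) = 30400 × 1001/800 = 38038.

38038 frames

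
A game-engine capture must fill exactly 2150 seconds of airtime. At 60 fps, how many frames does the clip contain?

129000 frames

Frames = 2150 × 60 = 129000.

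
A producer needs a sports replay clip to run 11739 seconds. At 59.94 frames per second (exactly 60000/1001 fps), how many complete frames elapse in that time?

703636 frames

Frames = 11739 × 60000/1001 = 7740000/11 ≈ 703636.3636.
Complete frames: 703636.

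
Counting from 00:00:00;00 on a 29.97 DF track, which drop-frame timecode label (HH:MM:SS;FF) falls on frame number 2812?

Ten DF minutes hold 17982 frames, so frame 2812 lies in block 0 (frames 0–17981) with 2812 frames into that block.
The block's first minute is 1800 frames and the rest 1798 each; 2812 frames reaches minute 1, so 0 × 18 + 1 × 2 = 2 labels have been skipped so far.
Adding those back, label number 2812 + 2 = 2814 at 30 labels/s is 93 s + 24 f = 0 h 1 min 33 s frame 24, i.e. 00:01:33;24.

00:01:33;24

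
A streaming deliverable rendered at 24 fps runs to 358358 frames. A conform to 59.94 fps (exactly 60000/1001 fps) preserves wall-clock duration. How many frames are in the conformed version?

Target frames = source frames × (target rate / source rate) = 358358 × (60000/1001)/(24) = 358358 × 2500/1001 = 895000.

895000 frames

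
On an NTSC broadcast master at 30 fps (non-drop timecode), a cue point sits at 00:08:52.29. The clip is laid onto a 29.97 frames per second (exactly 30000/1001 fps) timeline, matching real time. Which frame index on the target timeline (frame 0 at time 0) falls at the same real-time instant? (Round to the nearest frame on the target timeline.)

Source frame index: (0×3600 + 8×60 + 52) × 30 + 29 = 15989.
Real time: 15989 / (30) = 15989/30 s.
Target frame: (15989/30) × (30000/1001) = 15989000/1001 ≈ 15973.027 → 15973.

frame 15973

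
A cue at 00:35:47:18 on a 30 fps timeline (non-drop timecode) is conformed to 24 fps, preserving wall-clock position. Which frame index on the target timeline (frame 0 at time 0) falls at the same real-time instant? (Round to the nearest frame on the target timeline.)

Source frame index: (0×3600 + 35×60 + 47) × 30 + 18 = 64428.
Real time: 64428 / (30) = 10738/5 s.
Target frame: (10738/5) × (24) = 257712/5 ≈ 51542.400 → 51542.

frame 51542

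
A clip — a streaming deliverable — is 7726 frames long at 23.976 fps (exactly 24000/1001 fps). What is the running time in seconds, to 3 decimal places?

Running time = 7726 × 1001/24000 = 3866863/12000 s ≈ 322.239 s.

322.239 seconds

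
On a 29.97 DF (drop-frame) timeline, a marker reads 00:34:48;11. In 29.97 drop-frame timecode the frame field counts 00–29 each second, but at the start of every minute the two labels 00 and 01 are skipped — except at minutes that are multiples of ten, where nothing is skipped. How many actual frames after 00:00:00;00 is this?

62589

Complete 10-minute blocks: 3, each 17982 frames → 53946.
Remaining 4 whole minutes in the current block: 1800 + 3 × 1798 = 7194 frames.
Within the current minute: 48 × 30 + 11 − 2 = 1449 (labels ;00/;01 skipped at this minute). Total = 53946 + 7194 + 1449 = 62589.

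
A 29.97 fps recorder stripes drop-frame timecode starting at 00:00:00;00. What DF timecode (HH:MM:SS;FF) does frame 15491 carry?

00:08:36;27

Each 10-minute DF block holds 10 × 60 × 30 − 9 × 2 = 17982 frames. 15491 ÷ 17982 → 0 full blocks, remainder 15491.
Within the partial block the first minute is 1800 frames and each further minute 1798, so 8 further minute boundaries passed. Total skipped labels = 18 × 0 + 2 × 8 = 16.
Non-drop label index = 15491 + 16 = 15507; at 30 labels/s that is 00:08:36:27, i.e. DF 00:08:36;27.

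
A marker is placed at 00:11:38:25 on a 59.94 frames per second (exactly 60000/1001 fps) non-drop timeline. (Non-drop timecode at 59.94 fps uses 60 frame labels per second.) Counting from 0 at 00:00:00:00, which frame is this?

Total seconds to the label: (0 × 3600 + 11 × 60 + 38) = 698.
Frame index = 698 × 60 + 25 = 41905.

41905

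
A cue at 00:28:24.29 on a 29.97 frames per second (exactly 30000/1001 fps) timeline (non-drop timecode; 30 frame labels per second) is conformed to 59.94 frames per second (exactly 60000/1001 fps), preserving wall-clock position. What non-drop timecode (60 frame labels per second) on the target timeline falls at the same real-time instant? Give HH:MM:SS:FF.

Source frame index: (0×3600 + 28×60 + 24) × 30 + 29 = 51149.
Real time: 51149 / (30000/1001) = 51200149/30000 s.
Target frame: (51200149/30000) × (60000/1001) = 102298.
At 60 labels/s: frame 102298 → 00:28:24:58.

00:28:24:58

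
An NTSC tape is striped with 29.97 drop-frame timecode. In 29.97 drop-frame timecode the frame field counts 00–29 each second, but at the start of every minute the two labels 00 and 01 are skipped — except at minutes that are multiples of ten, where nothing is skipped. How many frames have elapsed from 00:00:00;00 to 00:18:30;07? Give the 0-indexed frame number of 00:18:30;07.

33273

As if non-drop at 30 labels/s: (0 × 3600 + 18 × 60 + 30) × 30 + 7 = 33307.
Minute boundaries passed: 18; those not divisible by 10: 18 − 1 = 17; dropped labels = 2 × 17 = 34.
Actual frame index = 33307 − 34 = 33273.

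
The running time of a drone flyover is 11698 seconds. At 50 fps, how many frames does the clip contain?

Frames = 11698 × 50 = 584900.

584900 frames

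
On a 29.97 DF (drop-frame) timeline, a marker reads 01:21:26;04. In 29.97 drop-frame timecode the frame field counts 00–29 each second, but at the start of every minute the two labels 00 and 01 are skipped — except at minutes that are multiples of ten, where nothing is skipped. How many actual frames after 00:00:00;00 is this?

146438

Complete 10-minute blocks: 8, each 17982 frames → 143856.
Remaining 1 whole minute in the current block: 1800 + 0 × 1798 = 1800 frames.
Within the current minute: 26 × 30 + 4 − 2 = 782 (labels ;00/;01 skipped at this minute). Total = 143856 + 1800 + 782 = 146438.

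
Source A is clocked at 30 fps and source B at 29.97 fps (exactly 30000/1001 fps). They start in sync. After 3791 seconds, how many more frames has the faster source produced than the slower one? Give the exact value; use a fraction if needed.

113730/1001 frames

A emits 30 × 3791 = 113730 frames; B emits 30000/1001 × 3791 = 113730000/1001.
Difference = 113730/1001 frames (≈ 113.6164); B is behind A.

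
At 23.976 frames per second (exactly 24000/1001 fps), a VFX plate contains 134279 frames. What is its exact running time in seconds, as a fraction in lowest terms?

134413279/24000 seconds

Running time = 134279 ÷ (24000/1001) = 134279 × 1001/24000 = 134413279/24000 s.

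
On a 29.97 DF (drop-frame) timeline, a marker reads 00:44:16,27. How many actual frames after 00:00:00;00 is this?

79627

As if non-drop at 30 labels/s: (0 × 3600 + 44 × 60 + 16) × 30 + 27 = 79707.
Minute boundaries passed: 44; those not divisible by 10: 44 − 4 = 40; dropped labels = 2 × 40 = 80.
Actual frame index = 79707 − 80 = 79627.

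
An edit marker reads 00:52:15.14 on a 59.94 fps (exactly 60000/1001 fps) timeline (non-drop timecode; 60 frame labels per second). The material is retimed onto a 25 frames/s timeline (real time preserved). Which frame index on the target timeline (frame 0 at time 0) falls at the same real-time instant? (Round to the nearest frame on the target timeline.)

frame 78459

Source frame index: (0×3600 + 52×60 + 15) × 60 + 14 = 188114.
Real time: 188114 / (60000/1001) = 94151057/30000 s.
Target frame: (94151057/30000) × (25) = 94151057/1200 ≈ 78459.214 → 78459.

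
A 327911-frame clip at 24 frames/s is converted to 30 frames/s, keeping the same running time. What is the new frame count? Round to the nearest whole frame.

Frames at target rate = 327911 × (30) / (24) = 1639555/4 ≈ 409888.750.
Nearest whole frame: 409889.

409889 frames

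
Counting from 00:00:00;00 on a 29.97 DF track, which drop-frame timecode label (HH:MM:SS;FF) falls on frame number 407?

00:00:13;17

Ten DF minutes hold 17982 frames, so frame 407 lies in block 0 (frames 0–17981) with 407 frames into that block.
The block's first minute is 1800 frames and the rest 1798 each; 407 frames reaches minute 0, so 0 × 18 + 0 × 2 = 0 labels have been skipped so far.
Adding those back, label number 407 + 0 = 407 at 30 labels/s is 13 s + 17 f = 0 h 0 min 13 s frame 17, i.e. 00:00:13;17.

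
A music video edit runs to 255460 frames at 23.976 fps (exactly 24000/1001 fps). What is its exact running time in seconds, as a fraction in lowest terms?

Running time = 255460 ÷ (24000/1001) = 255460 × 1001/24000 = 12785773/1200 s.

12785773/1200 seconds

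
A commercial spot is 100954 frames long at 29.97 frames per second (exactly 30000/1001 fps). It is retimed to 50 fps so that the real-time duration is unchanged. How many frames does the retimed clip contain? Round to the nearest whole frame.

Frames at target rate = 100954 × (50) / (30000/1001) = 50527477/300 ≈ 168424.923.
Nearest whole frame: 168425.

168425 frames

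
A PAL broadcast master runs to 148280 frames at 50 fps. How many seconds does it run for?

2965.6 seconds

Running time = 148280 / (50) = 2965.6 s.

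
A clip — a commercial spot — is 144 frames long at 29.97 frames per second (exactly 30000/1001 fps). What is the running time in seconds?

Running time = 144 / (30000/1001) = 4.8048 s.

4.8048 seconds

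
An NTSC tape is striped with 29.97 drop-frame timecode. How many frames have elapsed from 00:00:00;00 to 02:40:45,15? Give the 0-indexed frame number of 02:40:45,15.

289077

As if non-drop at 30 labels/s: (2 × 3600 + 40 × 60 + 45) × 30 + 15 = 289365.
Minute boundaries passed: 160; those not divisible by 10: 160 − 16 = 144; dropped labels = 2 × 144 = 288.
Actual frame index = 289365 − 288 = 289077.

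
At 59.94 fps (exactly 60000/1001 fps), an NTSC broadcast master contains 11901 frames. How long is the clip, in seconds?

198.54835 seconds

Running time = 11901 / (60000/1001) = 198.54835 s.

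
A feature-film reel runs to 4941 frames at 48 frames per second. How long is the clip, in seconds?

Running time = 4941 / (48) = 102.9375 s.

102.9375 seconds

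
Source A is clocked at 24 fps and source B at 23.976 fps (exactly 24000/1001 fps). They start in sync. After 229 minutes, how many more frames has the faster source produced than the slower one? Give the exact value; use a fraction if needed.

229 min = 13740 s.
A emits 24 × 13740 = 329760 frames; B emits 24000/1001 × 13740 = 329760000/1001.
Difference = 329760/1001 frames (≈ 329.4306); B is behind A.

329760/1001 frames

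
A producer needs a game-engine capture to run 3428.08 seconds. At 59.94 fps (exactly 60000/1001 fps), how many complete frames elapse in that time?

Frames = 3428.08 × 60000/1001 = 205684800/1001 ≈ 205479.3207.
Complete frames: 205479.

205479 frames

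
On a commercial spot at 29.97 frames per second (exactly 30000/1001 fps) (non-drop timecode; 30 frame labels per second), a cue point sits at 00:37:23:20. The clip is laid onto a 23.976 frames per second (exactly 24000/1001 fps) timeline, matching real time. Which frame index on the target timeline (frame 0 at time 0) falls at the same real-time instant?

Source frame index: (0×3600 + 37×60 + 23) × 30 + 20 = 67310.
Real time: 67310 / (30000/1001) = 6737731/3000 s.
Target frame: (6737731/3000) × (24000/1001) = 53848.

frame 53848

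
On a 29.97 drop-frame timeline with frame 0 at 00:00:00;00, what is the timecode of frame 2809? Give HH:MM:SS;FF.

Ten DF minutes hold 17982 frames, so frame 2809 lies in block 0 (frames 0–17981) with 2809 frames into that block.
The block's first minute is 1800 frames and the rest 1798 each; 2809 frames reaches minute 1, so 0 × 18 + 1 × 2 = 2 labels have been skipped so far.
Adding those back, label number 2809 + 2 = 2811 at 30 labels/s is 93 s + 21 f = 0 h 1 min 33 s frame 21, i.e. 00:01:33;21.

00:01:33;21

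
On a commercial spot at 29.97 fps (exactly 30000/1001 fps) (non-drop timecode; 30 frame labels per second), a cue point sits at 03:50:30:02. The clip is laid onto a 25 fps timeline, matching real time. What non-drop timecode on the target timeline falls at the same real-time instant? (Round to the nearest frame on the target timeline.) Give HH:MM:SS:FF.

Source frame index: (3×3600 + 50×60 + 30) × 30 + 2 = 414902.
Real time: 414902 / (30000/1001) = 207658451/15000 s.
Target frame: (207658451/15000) × (25) = 207658451/600 ≈ 346097.418 → 346097.
At 25 labels/s: frame 346097 → 03:50:43:22.

03:50:43:22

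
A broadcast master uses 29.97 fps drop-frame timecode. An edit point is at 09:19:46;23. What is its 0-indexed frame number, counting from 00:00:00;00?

Complete 10-minute blocks: 55, each 17982 frames → 989010.
Remaining 9 whole minutes in the current block: 1800 + 8 × 1798 = 16184 frames.
Within the current minute: 46 × 30 + 23 − 2 = 1401 (labels ;00/;01 skipped at this minute). Total = 989010 + 16184 + 1401 = 1006595.

1006595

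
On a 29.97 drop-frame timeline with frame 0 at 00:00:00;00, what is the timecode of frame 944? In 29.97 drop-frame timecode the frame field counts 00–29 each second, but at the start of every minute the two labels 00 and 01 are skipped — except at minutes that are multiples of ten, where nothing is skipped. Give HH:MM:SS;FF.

00:00:31;14

Ten DF minutes hold 17982 frames, so frame 944 lies in block 0 (frames 0–17981) with 944 frames into that block.
The block's first minute is 1800 frames and the rest 1798 each; 944 frames reaches minute 0, so 0 × 18 + 0 × 2 = 0 labels have been skipped so far.
Adding those back, label number 944 + 0 = 944 at 30 labels/s is 31 s + 14 f = 0 h 0 min 31 s frame 14, i.e. 00:00:31;14.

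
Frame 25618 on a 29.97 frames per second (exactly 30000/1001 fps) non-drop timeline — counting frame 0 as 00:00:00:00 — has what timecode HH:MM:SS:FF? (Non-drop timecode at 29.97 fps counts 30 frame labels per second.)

25618 ÷ 30 = 853 full seconds, remainder 28 frames.
853 s = 0 h 14 min 13 s.
Timecode: 00:14:13:28.

00:14:13:28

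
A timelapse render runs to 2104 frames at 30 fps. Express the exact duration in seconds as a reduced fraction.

Running time = 2104 ÷ (30) = 2104 × 1/30 = 1052/15 s.

1052/15 seconds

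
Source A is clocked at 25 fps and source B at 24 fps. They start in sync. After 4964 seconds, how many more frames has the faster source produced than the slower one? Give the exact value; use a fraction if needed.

4964 frames

A emits 25 × 4964 = 124100 frames; B emits 24 × 4964 = 119136.
Difference = 4964 frames; B is behind A.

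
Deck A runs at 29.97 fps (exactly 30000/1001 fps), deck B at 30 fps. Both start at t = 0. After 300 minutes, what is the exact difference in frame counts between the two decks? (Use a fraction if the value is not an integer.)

540000/1001 frames

300 min = 18000 s.
A emits 30000/1001 × 18000 = 540000000/1001 frames; B emits 30 × 18000 = 540000.
Difference = 540000/1001 frames (≈ 539.4605); B is ahead of A.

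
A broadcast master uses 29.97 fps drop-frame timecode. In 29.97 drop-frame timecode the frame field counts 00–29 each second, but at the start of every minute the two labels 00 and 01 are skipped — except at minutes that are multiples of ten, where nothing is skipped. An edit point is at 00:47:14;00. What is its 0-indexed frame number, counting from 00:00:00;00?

As if non-drop at 30 labels/s: (0 × 3600 + 47 × 60 + 14) × 30 + 0 = 85020.
Minute boundaries passed: 47; those not divisible by 10: 47 − 4 = 43; dropped labels = 2 × 43 = 86.
Actual frame index = 85020 − 86 = 84934.

84934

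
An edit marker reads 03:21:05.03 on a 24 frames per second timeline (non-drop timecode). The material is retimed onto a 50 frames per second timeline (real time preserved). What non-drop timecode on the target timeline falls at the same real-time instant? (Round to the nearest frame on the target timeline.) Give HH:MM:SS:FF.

Source frame index: (3×3600 + 21×60 + 5) × 24 + 3 = 289563.
Real time: 289563 / (24) = 96521/8 s.
Target frame: (96521/8) × (50) = 2413025/4 ≈ 603256.250 → 603256.
At 50 labels/s: frame 603256 → 03:21:05:06.

03:21:05:06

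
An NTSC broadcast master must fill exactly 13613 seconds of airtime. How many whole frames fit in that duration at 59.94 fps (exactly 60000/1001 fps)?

Frames = 13613 × 60000/1001 = 816780000/1001 ≈ 815964.0360.
Complete frames: 815964.

815964 frames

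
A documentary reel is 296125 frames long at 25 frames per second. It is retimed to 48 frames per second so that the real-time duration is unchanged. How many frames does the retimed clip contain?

568560 frames

Target frames = source frames × (target rate / source rate) = 296125 × (48)/(25) = 296125 × 48/25 = 568560.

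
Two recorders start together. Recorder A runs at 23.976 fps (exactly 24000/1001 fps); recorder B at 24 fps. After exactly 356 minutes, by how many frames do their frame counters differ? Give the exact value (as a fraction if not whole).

356 min = 21360 s.
A emits 24000/1001 × 21360 = 512640000/1001 frames; B emits 24 × 21360 = 512640.
Difference = 512640/1001 frames (≈ 512.1279); B is ahead of A.

512640/1001 frames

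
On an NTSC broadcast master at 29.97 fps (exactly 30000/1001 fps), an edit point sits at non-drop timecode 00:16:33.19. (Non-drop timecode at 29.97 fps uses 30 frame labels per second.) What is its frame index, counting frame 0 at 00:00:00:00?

frame 29809

Total seconds to the label: (0 × 3600 + 16 × 60 + 33) = 993.
Frame index = 993 × 30 + 19 = 29809.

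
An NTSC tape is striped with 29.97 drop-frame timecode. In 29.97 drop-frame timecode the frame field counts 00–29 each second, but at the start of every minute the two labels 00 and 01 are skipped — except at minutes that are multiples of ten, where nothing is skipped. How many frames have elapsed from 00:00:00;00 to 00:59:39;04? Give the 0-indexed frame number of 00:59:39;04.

107266

Complete 10-minute blocks: 5, each 17982 frames → 89910.
Remaining 9 whole minutes in the current block: 1800 + 8 × 1798 = 16184 frames.
Within the current minute: 39 × 30 + 4 − 2 = 1172 (labels ;00/;01 skipped at this minute). Total = 89910 + 16184 + 1172 = 107266.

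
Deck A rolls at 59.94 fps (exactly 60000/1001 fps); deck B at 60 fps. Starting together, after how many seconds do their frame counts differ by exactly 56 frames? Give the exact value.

14014/15 seconds

The gap grows by |60 − 60000/1001| = 60/1001 frames per second.
Time for a 56-frame gap: 56 ÷ (60/1001) = 14014/15 s.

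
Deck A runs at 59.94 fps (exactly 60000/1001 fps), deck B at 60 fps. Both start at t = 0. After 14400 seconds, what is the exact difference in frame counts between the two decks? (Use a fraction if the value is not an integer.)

A emits 60000/1001 × 14400 = 864000000/1001 frames; B emits 60 × 14400 = 864000.
Difference = 864000/1001 frames (≈ 863.1369); B is ahead of A.

864000/1001 frames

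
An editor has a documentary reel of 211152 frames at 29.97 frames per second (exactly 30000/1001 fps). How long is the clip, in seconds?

7045.4384 seconds

Running time = 211152 / (30000/1001) = 7045.4384 s.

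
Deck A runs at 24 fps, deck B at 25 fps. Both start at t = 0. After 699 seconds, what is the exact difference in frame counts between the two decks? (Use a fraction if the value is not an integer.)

699 frames

A emits 24 × 699 = 16776 frames; B emits 25 × 699 = 17475.
Difference = 699 frames; B is ahead of A.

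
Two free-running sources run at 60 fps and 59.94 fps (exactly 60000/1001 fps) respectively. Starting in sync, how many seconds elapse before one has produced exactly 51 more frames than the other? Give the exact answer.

850.85 seconds

The gap grows by |60000/1001 − 60| = 60/1001 frames per second.
Time for a 51-frame gap: 51 ÷ (60/1001) = 850.85 s.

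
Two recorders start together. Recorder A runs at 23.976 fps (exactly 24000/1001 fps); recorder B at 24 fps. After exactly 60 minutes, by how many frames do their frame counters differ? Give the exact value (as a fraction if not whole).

86400/1001 frames

60 min = 3600 s.
A emits 24000/1001 × 3600 = 86400000/1001 frames; B emits 24 × 3600 = 86400.
Difference = 86400/1001 frames (≈ 86.3137); B is ahead of A.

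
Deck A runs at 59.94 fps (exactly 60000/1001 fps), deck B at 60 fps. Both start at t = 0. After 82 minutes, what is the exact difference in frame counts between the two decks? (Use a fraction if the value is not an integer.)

295200/1001 frames

82 min = 4920 s.
A emits 60000/1001 × 4920 = 295200000/1001 frames; B emits 60 × 4920 = 295200.
Difference = 295200/1001 frames (≈ 294.9051); B is ahead of A.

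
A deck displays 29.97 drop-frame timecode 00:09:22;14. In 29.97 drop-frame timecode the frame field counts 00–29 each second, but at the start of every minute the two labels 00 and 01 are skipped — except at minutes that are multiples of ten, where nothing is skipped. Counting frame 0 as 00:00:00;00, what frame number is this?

As if non-drop at 30 labels/s: (0 × 3600 + 9 × 60 + 22) × 30 + 14 = 16874.
Minute boundaries passed: 9; those not divisible by 10: 9 − 0 = 9; dropped labels = 2 × 9 = 18.
Actual frame index = 16874 − 18 = 16856.

16856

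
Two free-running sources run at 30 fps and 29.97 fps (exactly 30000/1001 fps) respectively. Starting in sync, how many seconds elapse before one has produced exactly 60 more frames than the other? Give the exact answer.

The gap grows by |30000/1001 − 30| = 30/1001 frames per second.
Time for a 60-frame gap: 60 ÷ (30/1001) = 2002 s.

2002 seconds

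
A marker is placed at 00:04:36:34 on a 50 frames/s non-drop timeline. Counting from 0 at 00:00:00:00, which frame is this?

frame 13834

Total seconds to the label: (0 × 3600 + 4 × 60 + 36) = 276.
Frame index = 276 × 50 + 34 = 13834.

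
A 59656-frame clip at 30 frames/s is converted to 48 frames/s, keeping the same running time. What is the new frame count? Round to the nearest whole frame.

95450 frames

Frames at target rate = 59656 × (48) / (30) = 477248/5 ≈ 95449.600.
Nearest whole frame: 95450.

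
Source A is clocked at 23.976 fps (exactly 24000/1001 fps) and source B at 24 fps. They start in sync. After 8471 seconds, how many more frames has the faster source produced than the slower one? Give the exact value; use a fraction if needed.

A emits 24000/1001 × 8471 = 203304000/1001 frames; B emits 24 × 8471 = 203304.
Difference = 203304/1001 frames (≈ 203.1009); B is ahead of A.

203304/1001 frames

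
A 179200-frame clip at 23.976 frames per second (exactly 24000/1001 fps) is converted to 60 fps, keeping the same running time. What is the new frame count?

Target frames = source frames × (target rate / source rate) = 179200 × (60)/(24000/1001) = 179200 × 1001/400 = 448448.

448448 frames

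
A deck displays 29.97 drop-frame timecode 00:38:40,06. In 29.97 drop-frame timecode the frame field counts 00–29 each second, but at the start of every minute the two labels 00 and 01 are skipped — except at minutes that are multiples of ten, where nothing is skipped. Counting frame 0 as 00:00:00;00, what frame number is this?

69536

Complete 10-minute blocks: 3, each 17982 frames → 53946.
Remaining 8 whole minutes in the current block: 1800 + 7 × 1798 = 14386 frames.
Within the current minute: 40 × 30 + 6 − 2 = 1204 (labels ;00/;01 skipped at this minute). Total = 53946 + 14386 + 1204 = 69536.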